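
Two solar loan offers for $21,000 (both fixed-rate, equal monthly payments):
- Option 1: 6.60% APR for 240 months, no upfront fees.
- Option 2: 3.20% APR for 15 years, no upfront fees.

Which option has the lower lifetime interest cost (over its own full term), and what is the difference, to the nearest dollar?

Option 1: at 6.60% the monthly rate is 0.0055000, so the payment is 21,000 × 0.0055000 / (1 − 1.0055000^−240) = $157.81.
Total interest on Option 1 = 240 × $157.81 − $21,000 = $16,874.40.
Option 2: monthly rate = 3.2%/12 = 0.0026667; payment = 21,000 × 0.0026667 / (1 − (1+0.0026667)^−180) = $147.05.
Total interest on Option 2 = 180 × $147.05 − $21,000 = $5,469.00.
Option 2 is lower by $11,405.40.

Option 2 by $11,405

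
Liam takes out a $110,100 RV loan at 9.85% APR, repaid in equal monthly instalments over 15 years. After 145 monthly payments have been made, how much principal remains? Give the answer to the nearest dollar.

$35,560

With monthly rate i = 9.85%/12 = 0.0082083, the balance after k of n payments is P · [(1+i)^n − (1+i)^k] / [(1+i)^n − 1].
(1+0.0082083)^180 = 4.35562918 and (1+0.0082083)^145 = 3.27183205, so the balance is 110,100 × (4.35562918 − 3.27183205) / (4.35562918 − 1) = $35,559.97.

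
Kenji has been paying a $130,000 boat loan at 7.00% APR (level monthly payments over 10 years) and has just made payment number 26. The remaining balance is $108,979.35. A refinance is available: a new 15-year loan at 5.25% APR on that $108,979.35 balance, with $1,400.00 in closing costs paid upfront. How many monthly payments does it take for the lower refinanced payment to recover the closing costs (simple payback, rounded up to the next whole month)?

Current payment = 130,000 × 7%/12 / (1 − (1+0.0058333)^−120) = $1,509.41.
Refinanced payment = 108,979.35 × 0.0043750 / (1 − (1+0.0043750)^−180) = $876.06.
Monthly savings = $1,509.41 − $876.06 = $633.35.
Break-even = $1,400.00 / $633.35 = 2.21 → 3 months.

3 months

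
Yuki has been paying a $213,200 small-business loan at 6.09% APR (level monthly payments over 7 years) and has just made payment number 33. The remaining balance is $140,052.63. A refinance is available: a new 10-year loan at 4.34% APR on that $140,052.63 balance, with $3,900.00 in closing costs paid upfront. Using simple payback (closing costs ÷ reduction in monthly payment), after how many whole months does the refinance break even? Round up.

Current payment = 213,200 × 6.09%/12 / (1 − (1+0.0050750)^−84) = $3,123.75.
Refinanced payment = 140,052.63 × 0.0036167 / (1 − (1+0.0036167)^−120) = $1,440.71.
Monthly savings = $3,123.75 − $1,440.71 = $1,683.04.
Break-even = $3,900.00 / $1,683.04 = 2.32 → 3 months.

3 months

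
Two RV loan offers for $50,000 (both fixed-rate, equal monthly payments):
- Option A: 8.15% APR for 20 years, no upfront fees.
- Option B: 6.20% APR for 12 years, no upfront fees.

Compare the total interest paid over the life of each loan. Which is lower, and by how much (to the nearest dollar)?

Option A: at 8.15% the monthly rate is 0.0067917, so the payment is 50,000 × 0.0067917 / (1 − 1.0067917^−240) = $422.90.
Total interest on Option A = 240 × $422.90 − $50,000 = $51,496.00.
Option B: at 6.20% the monthly rate is 0.0051667, so the payment is 50,000 × 0.0051667 / (1 − 1.0051667^−144) = $493.12.
Total interest on Option B = 144 × $493.12 − $50,000 = $21,009.28.
Option B is lower by $30,486.72.

Option B by $30,487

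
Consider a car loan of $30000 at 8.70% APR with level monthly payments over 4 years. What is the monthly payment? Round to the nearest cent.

$742.29

Monthly rate = 8.7%/12 = 0.0072500; payment = 30,000 × 0.0072500 / (1 − (1+0.0072500)^−48) = $742.29.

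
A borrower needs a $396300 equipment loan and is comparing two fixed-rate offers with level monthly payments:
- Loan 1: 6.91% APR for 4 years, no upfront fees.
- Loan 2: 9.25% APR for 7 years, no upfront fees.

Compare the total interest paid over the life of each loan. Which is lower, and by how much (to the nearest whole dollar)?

Loan 1: at 6.91% the monthly rate is 0.0057583, so the payment is 396,300 × 0.0057583 / (1 − 1.0057583^−48) = $9,473.36.
Total interest on Loan 1 = 48 × $9,473.36 − $396,300 = $58,421.28.
Loan 2: monthly rate = 9.25%/12 = 0.0077083; payment = 396,300 × 0.0077083 / (1 − (1+0.0077083)^−84) = $6,426.50.
Total interest on Loan 2 = 84 × $6,426.50 − $396,300 = $143,526.00.
Loan 1 is lower by $85,104.72.

Loan 1 by $85,105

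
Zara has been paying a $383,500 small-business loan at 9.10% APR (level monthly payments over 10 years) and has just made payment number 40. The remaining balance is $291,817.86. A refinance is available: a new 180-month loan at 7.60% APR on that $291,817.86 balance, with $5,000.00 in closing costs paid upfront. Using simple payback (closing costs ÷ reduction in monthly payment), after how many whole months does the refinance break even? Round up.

Current payment = 383,500 × 9.1%/12 / (1 − (1+0.0075833)^−120) = $4,878.80.
Refinanced payment = 291,817.86 × 0.0063333 / (1 − (1+0.0063333)^−180) = $2,721.80.
Monthly savings = $4,878.80 − $2,721.80 = $2,157.00.
Break-even = $5,000.00 / $2,157.00 = 2.32 → 3 months.

3 months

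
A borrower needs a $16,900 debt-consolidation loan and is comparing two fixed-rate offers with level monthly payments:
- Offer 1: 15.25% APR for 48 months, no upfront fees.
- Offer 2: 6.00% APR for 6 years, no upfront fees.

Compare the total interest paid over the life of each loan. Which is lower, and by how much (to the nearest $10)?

Offer 1: monthly rate = 15.25%/12 = 0.0127083; payment = 16,900 × 0.0127083 / (1 − (1+0.0127083)^−48) = $472.48.
Total interest on Offer 1 = 48 × $472.48 − $16,900 = $5,779.04.
Offer 2: at 6.00% the monthly rate is 0.0050000, so the payment is 16,900 × 0.0050000 / (1 − 1.0050000^−72) = $280.08.
Total interest on Offer 2 = 72 × $280.08 − $16,900 = $3,265.76.
Offer 2 is lower by $2,513.28.

Offer 2 by $2,510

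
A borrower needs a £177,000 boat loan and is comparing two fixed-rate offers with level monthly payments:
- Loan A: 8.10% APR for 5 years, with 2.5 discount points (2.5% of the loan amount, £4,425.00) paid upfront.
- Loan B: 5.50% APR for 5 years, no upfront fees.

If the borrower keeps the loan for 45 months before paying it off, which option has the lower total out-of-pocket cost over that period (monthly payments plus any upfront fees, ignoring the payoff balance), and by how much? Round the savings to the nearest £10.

Loan B by £14,170

Loan A: monthly rate = 8.1%/12 = 0.0067500; payment = 177,000 × 0.0067500 / (1 − (1+0.0067500)^−60) = £3,597.40.
Loan B: monthly rate = 5.5%/12 = 0.0045833; payment = 177,000 × 0.0045833 / (1 − (1+0.0045833)^−60) = £3,380.91.
Over 45 months: Loan A costs 45 × £3,597.40 + £4,425.00 = £166,308.00; Loan B costs 45 × £3,380.91 = £152,140.95.
Loan B is cheaper by £166,308.00 − £152,140.95 = £14,167.05.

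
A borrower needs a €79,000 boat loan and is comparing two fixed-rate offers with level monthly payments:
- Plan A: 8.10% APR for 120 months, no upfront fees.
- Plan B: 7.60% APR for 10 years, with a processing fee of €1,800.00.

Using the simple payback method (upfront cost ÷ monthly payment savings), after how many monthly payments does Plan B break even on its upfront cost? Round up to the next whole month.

Plan A: at 8.10% the monthly rate is 0.0067500, so the payment is 79,000 × 0.0067500 / (1 − 1.0067500^−120) = €962.67.
Plan B: monthly rate = 7.6%/12 = 0.0063333; payment = 79,000 × 0.0063333 / (1 − (1+0.0063333)^−120) = €941.87.
Monthly savings = €962.67 − €941.87 = €20.80.
Break-even = €1,800.00 / €20.80 = 86.54 → 87 months.

87 months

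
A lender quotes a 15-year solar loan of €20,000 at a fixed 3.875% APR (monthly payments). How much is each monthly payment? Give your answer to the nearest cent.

At 3.875% the monthly rate is 0.0032292, so the payment is 20,000 × 0.0032292 / (1 − 1.0032292^−180) = €146.69.

€146.69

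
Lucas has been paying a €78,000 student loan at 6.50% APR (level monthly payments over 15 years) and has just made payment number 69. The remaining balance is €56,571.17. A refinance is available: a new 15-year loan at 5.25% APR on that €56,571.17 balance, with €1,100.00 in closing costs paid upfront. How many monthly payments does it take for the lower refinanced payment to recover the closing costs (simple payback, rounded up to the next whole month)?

Current payment = 78,000 × 6.5%/12 / (1 − (1+0.0054167)^−180) = €679.46.
Refinanced payment = 56,571.17 × 0.0043750 / (1 − (1+0.0043750)^−180) = €454.76.
Monthly savings = €679.46 − €454.76 = €224.70.
Break-even = €1,100.00 / €224.70 = 4.90 → 5 months.

5 months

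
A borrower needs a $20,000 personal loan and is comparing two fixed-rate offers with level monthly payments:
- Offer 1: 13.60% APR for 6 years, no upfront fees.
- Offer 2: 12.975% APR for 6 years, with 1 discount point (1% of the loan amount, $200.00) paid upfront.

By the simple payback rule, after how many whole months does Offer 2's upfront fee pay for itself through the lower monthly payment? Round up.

Offer 1: monthly rate = 13.6%/12 = 0.0113333; payment = 20,000 × 0.0113333 / (1 − (1+0.0113333)^−72) = $407.84.
Offer 2: monthly rate = 12.975%/12 = 0.0108125; payment = 20,000 × 0.0108125 / (1 − (1+0.0108125)^−72) = $401.22.
Monthly savings = $407.84 − $401.22 = $6.62.
Break-even = $200.00 / $6.62 = 30.21 → 31 months.

31 months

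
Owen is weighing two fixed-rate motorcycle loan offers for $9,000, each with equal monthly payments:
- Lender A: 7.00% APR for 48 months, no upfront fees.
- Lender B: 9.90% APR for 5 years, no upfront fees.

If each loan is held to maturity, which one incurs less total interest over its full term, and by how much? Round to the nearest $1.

Lender A: at 7.00% the monthly rate is 0.0058333, so the payment is 9,000 × 0.0058333 / (1 − 1.0058333^−48) = $215.52.
Total interest on Lender A = 48 × $215.52 − $9,000 = $1,344.96.
Lender B: at 9.90% the monthly rate is 0.0082500, so the payment is 9,000 × 0.0082500 / (1 − 1.0082500^−60) = $190.78.
Total interest on Lender B = 60 × $190.78 − $9,000 = $2,446.80.
Lender A is lower by $1,101.84.

Lender A by $1,102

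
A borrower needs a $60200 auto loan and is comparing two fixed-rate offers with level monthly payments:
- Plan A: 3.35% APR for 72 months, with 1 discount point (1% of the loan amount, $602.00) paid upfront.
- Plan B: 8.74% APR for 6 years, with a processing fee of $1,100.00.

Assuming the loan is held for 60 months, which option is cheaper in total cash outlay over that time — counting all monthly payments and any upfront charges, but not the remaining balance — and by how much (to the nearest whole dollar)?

Plan A by $9,694

Plan A: at 3.35% the monthly rate is 0.0027917, so the payment is 60,200 × 0.0027917 / (1 − 1.0027917^−72) = $924.12.
Plan B: at 8.74% the monthly rate is 0.0072833, so the payment is 60,200 × 0.0072833 / (1 − 1.0072833^−72) = $1,077.39.
Over 60 months: Plan A costs 60 × $924.12 + $602.00 = $56,049.20; Plan B costs 60 × $1,077.39 + $1,100.00 = $65,743.40.
Plan A is cheaper by $65,743.40 − $56,049.20 = $9,694.20.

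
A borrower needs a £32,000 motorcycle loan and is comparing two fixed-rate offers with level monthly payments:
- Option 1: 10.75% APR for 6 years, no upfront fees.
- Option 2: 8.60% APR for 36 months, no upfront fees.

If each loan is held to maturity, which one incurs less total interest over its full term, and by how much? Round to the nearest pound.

Option 1: monthly rate = 10.75%/12 = 0.0089583; payment = 32,000 × 0.0089583 / (1 − (1+0.0089583)^−72) = £605.00.
Total interest on Option 1 = 72 × £605.00 − £32,000 = £11,560.00.
Option 2: at 8.60% the monthly rate is 0.0071667, so the payment is 32,000 × 0.0071667 / (1 − 1.0071667^−36) = £1,011.64.
Total interest on Option 2 = 36 × £1,011.64 − £32,000 = £4,419.04.
Option 2 is lower by £7,140.96.

Option 2 by £7,141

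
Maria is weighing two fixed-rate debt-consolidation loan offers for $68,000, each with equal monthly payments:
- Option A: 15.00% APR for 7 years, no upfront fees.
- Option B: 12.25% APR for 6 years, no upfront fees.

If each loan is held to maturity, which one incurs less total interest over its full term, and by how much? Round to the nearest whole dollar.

Option B by $13,868

Option A: monthly rate = 15%/12 = 0.0125000; payment = 68,000 × 0.0125000 / (1 − (1+0.0125000)^−84) = $1,312.18.
Total interest on Option A = 84 × $1,312.18 − $68,000 = $42,223.12.
Option B: monthly rate = 12.25%/12 = 0.0102083; payment = 68,000 × 0.0102083 / (1 − (1+0.0102083)^−72) = $1,338.27.
Total interest on Option B = 72 × $1,338.27 − $68,000 = $28,355.44.
Option B is lower by $13,867.68.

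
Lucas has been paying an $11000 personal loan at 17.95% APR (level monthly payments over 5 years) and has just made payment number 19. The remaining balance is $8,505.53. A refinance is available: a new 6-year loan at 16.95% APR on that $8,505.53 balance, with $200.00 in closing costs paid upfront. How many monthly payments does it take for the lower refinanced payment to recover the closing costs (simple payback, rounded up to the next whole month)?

3 months

Current payment = 11,000 × 17.95%/12 / (1 − (1+0.0149583)^−60) = $279.03.
Refinanced payment = 8,505.53 × 0.0141250 / (1 − (1+0.0141250)^−72) = $188.98.
Monthly savings = $279.03 − $188.98 = $90.05.
Break-even = $200.00 / $90.05 = 2.22 → 3 months.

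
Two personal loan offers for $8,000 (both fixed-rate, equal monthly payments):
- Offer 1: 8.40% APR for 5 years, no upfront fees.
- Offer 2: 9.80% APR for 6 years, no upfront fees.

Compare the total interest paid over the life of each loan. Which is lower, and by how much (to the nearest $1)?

Offer 1 by $788

Offer 1: monthly rate = 8.4%/12 = 0.0070000; payment = 8,000 × 0.0070000 / (1 − (1+0.0070000)^−60) = $163.75.
Total interest on Offer 1 = 60 × $163.75 − $8,000 = $1,825.00.
Offer 2: at 9.80% the monthly rate is 0.0081667, so the payment is 8,000 × 0.0081667 / (1 − 1.0081667^−72) = $147.40.
Total interest on Offer 2 = 72 × $147.40 − $8,000 = $2,612.80.
Offer 1 is lower by $787.80.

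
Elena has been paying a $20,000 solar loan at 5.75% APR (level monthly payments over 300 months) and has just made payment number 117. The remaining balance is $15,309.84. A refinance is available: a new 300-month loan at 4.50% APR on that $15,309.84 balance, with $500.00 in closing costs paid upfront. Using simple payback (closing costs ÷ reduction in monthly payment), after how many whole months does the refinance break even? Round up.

Current payment = 20,000 × 5.75%/12 / (1 − (1+0.0047917)^−300) = $125.82.
Refinanced payment = 15,309.84 × 0.0037500 / (1 − (1+0.0037500)^−300) = $85.10.
Monthly savings = $125.82 − $85.10 = $40.72.
Break-even = $500.00 / $40.72 = 12.28 → 13 months.

13 months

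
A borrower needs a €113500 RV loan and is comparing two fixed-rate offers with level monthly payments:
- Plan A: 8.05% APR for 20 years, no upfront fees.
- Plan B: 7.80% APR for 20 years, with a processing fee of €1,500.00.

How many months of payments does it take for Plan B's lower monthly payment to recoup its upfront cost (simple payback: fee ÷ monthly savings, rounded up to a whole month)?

86 months

Plan A: at 8.05% the monthly rate is 0.0067083, so the payment is 113,500 × 0.0067083 / (1 − 1.0067083^−240) = €952.89.
Plan B: at 7.80% the monthly rate is 0.0065000, so the payment is 113,500 × 0.0065000 / (1 − 1.0065000^−240) = €935.28.
Monthly savings = €952.89 − €935.28 = €17.61.
Break-even = €1,500.00 / €17.61 = 85.18 → 86 months.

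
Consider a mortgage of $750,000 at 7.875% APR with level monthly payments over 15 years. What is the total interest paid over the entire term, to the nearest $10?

At 7.875% the monthly rate is 0.0065625, so the payment is 750,000 × 0.0065625 / (1 − 1.0065625^−180) = $7,113.37.
Total paid = 180 × $7,113.37 = $1,280,406.60; interest = $1,280,406.60 − $750,000 = $530,406.60.

$530,410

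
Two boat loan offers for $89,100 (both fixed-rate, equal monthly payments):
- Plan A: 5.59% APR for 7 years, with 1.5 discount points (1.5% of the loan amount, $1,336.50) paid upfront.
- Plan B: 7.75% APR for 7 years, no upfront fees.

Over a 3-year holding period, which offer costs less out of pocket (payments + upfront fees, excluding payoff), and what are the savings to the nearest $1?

Plan A: at 5.59% the monthly rate is 0.0046583, so the payment is 89,100 × 0.0046583 / (1 − 1.0046583^−84) = $1,284.18.
Plan B: at 7.75% the monthly rate is 0.0064583, so the payment is 89,100 × 0.0064583 / (1 − 1.0064583^−84) = $1,377.66.
Over 36 months: Plan A costs 36 × $1,284.18 + $1,336.50 = $47,566.98; Plan B costs 36 × $1,377.66 = $49,595.76.
Plan A is cheaper by $49,595.76 − $47,566.98 = $2,028.78.

Plan A by $2,029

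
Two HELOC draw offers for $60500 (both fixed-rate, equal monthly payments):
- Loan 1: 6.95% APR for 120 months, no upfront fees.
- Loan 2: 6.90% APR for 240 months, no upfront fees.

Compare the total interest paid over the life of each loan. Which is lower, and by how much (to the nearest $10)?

Loan 1 by $27,600

Loan 1: at 6.95% the monthly rate is 0.0057917, so the payment is 60,500 × 0.0057917 / (1 − 1.0057917^−120) = $700.90.
Total interest on Loan 1 = 120 × $700.90 − $60,500 = $23,608.00.
Loan 2: monthly rate = 6.9%/12 = 0.0057500; payment = 60,500 × 0.0057500 / (1 − (1+0.0057500)^−240) = $465.43.
Total interest on Loan 2 = 240 × $465.43 − $60,500 = $51,203.20.
Loan 1 is lower by $27,595.20.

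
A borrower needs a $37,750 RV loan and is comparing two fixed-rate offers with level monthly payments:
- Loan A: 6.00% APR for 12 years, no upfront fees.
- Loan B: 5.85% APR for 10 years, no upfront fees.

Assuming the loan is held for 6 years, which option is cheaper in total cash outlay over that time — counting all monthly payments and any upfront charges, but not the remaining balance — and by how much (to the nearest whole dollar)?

Loan A: at 6.00% the monthly rate is 0.0050000, so the payment is 37,750 × 0.0050000 / (1 − 1.0050000^−144) = $368.38.
Loan B: at 5.85% the monthly rate is 0.0048750, so the payment is 37,750 × 0.0048750 / (1 − 1.0048750^−120) = $416.26.
Over 72 months: Loan A costs 72 × $368.38 = $26,523.36; Loan B costs 72 × $416.26 = $29,970.72.
Loan A is cheaper by $29,970.72 − $26,523.36 = $3,447.36.

Loan A by $3,447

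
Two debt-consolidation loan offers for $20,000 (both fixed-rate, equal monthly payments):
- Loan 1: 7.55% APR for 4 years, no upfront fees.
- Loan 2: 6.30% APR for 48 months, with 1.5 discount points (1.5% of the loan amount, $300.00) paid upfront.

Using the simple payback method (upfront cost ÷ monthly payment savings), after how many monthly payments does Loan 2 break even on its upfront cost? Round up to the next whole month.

26 months

Loan 1: at 7.55% the monthly rate is 0.0062917, so the payment is 20,000 × 0.0062917 / (1 − 1.0062917^−48) = $484.04.
Loan 2: monthly rate = 6.3%/12 = 0.0052500; payment = 20,000 × 0.0052500 / (1 − (1+0.0052500)^−48) = $472.46.
Monthly savings = $484.04 − $472.46 = $11.58.
Break-even = $300.00 / $11.58 = 25.91 → 26 months.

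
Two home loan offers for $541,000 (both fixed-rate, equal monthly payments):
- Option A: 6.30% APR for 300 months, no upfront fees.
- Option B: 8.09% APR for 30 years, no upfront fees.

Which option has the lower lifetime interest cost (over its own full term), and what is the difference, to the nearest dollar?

Option A: monthly rate = 6.3%/12 = 0.0052500; payment = 541,000 × 0.0052500 / (1 − (1+0.0052500)^−300) = $3,585.55.
Total interest on Option A = 300 × $3,585.55 − $541,000 = $534,665.00.
Option B: at 8.09% the monthly rate is 0.0067417, so the payment is 541,000 × 0.0067417 / (1 − 1.0067417^−360) = $4,003.66.
Total interest on Option B = 360 × $4,003.66 − $541,000 = $900,317.60.
Option A is lower by $365,652.60.

Option A by $365,653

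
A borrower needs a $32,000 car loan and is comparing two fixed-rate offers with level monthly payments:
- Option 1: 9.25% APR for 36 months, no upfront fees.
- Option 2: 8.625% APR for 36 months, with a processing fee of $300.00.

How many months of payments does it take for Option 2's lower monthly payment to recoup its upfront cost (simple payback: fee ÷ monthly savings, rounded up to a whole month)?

33 months

Option 1: at 9.25% the monthly rate is 0.0077083, so the payment is 32,000 × 0.0077083 / (1 − 1.0077083^−36) = $1,021.32.
Option 2: at 8.625% the monthly rate is 0.0071875, so the payment is 32,000 × 0.0071875 / (1 − 1.0071875^−36) = $1,012.02.
Monthly savings = $1,021.32 − $1,012.02 = $9.30.
Break-even = $300.00 / $9.30 = 32.26 → 33 months.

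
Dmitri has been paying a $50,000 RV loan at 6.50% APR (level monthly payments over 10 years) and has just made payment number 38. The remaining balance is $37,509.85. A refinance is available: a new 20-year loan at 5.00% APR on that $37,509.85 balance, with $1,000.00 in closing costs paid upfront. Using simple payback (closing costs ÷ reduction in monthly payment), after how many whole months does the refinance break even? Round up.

Current payment = 50,000 × 6.5%/12 / (1 − (1+0.0054167)^−120) = $567.74.
Refinanced payment = 37,509.85 × 0.0041667 / (1 − (1+0.0041667)^−240) = $247.55.
Monthly savings = $567.74 − $247.55 = $320.19.
Break-even = $1,000.00 / $320.19 = 3.12 → 4 months.

4 months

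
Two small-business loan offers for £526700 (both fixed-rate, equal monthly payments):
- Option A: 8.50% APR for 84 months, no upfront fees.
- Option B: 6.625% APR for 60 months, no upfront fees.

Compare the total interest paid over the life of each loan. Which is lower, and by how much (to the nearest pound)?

Option A: at 8.50% the monthly rate is 0.0070833, so the payment is 526,700 × 0.0070833 / (1 − 1.0070833^−84) = £8,341.08.
Total interest on Option A = 84 × £8,341.08 − £526,700 = £173,950.72.
Option B: monthly rate = 6.625%/12 = 0.0055208; payment = 526,700 × 0.0055208 / (1 − (1+0.0055208)^−60) = £10,336.36.
Total interest on Option B = 60 × £10,336.36 − £526,700 = £93,481.60.
Option B is lower by £80,469.12.

Option B by £80,469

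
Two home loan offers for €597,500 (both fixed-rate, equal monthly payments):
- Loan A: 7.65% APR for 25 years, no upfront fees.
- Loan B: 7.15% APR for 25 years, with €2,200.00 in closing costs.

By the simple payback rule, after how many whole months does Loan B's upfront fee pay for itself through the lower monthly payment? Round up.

Loan A: at 7.65% the monthly rate is 0.0063750, so the payment is 597,500 × 0.0063750 / (1 − 1.0063750^−300) = €4,473.93.
Loan B: at 7.15% the monthly rate is 0.0059583, so the payment is 597,500 × 0.0059583 / (1 − 1.0059583^−300) = €4,280.35.
Monthly savings = €4,473.93 − €4,280.35 = €193.58.
Break-even = €2,200.00 / €193.58 = 11.36 → 12 months.

12 months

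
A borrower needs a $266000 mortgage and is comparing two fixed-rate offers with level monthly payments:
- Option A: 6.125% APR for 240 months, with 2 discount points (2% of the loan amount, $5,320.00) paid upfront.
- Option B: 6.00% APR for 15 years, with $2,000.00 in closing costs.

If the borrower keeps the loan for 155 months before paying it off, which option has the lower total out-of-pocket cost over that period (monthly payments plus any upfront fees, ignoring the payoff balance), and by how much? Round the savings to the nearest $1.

Option A by $46,237

Option A: at 6.125% the monthly rate is 0.0051042, so the payment is 266,000 × 0.0051042 / (1 − 1.0051042^−240) = $1,924.94.
Option B: monthly rate = 6%/12 = 0.0050000; payment = 266,000 × 0.0050000 / (1 − (1+0.0050000)^−180) = $2,244.66.
Over 155 months: Option A costs 155 × $1,924.94 + $5,320.00 = $303,685.70; Option B costs 155 × $2,244.66 + $2,000.00 = $349,922.30.
Option A is cheaper by $349,922.30 − $303,685.70 = $46,236.60.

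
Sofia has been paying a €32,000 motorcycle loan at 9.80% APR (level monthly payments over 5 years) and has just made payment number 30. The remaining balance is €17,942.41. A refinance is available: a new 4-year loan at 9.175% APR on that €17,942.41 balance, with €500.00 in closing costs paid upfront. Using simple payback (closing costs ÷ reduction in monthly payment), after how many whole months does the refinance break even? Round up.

3 months

Current payment = 32,000 × 9.8%/12 / (1 − (1+0.0081667)^−60) = €676.76.
Refinanced payment = 17,942.41 × 0.0076458 / (1 − (1+0.0076458)^−48) = €447.99.
Monthly savings = €676.76 − €447.99 = €228.77.
Break-even = €500.00 / €228.77 = 2.19 → 3 months.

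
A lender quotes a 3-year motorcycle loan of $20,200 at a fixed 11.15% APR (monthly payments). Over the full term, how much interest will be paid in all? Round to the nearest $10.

At 11.15% the monthly rate is 0.0092917, so the payment is 20,200 × 0.0092917 / (1 − 1.0092917^−36) = $662.76.
Total paid = 36 × $662.76 = $23,859.36; interest = $23,859.36 − $20,200 = $3,659.36.

$3,660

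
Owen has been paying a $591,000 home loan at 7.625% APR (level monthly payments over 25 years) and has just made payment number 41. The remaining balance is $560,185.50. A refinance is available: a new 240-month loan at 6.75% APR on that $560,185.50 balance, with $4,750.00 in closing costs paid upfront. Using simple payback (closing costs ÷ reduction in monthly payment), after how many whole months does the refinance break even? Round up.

31 months

Current payment = 591,000 × 7.625%/12 / (1 − (1+0.0063542)^−300) = $4,415.60.
Refinanced payment = 560,185.50 × 0.0056250 / (1 − (1+0.0056250)^−240) = $4,259.45.
Monthly savings = $4,415.60 − $4,259.45 = $156.15.
Break-even = $4,750.00 / $156.15 = 30.42 → 31 months.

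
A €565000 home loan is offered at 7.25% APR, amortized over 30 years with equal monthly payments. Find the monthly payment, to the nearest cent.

At 7.25% the monthly rate is 0.0060417, so the payment is 565,000 × 0.0060417 / (1 − 1.0060417^−360) = €3,854.30.

€3,854.30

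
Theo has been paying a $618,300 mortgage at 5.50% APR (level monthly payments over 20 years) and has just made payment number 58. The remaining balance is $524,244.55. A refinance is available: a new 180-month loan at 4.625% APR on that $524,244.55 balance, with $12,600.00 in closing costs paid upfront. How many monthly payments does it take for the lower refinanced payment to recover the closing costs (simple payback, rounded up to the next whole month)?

Current payment = 618,300 × 5.5%/12 / (1 − (1+0.0045833)^−240) = $4,253.21.
Refinanced payment = 524,244.55 × 0.0038542 / (1 − (1+0.0038542)^−180) = $4,044.01.
Monthly savings = $4,253.21 − $4,044.01 = $209.20.
Break-even = $12,600.00 / $209.20 = 60.23 → 61 months.

61 months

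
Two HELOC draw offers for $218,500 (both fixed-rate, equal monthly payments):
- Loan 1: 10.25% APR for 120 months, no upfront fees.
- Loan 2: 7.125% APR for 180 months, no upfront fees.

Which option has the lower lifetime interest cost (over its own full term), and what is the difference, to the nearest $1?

Loan 1: monthly rate = 10.25%/12 = 0.0085417; payment = 218,500 × 0.0085417 / (1 − (1+0.0085417)^−120) = $2,917.83.
Total interest on Loan 1 = 120 × $2,917.83 − $218,500 = $131,639.60.
Loan 2: monthly rate = 7.125%/12 = 0.0059375; payment = 218,500 × 0.0059375 / (1 − (1+0.0059375)^−180) = $1,979.24.
Total interest on Loan 2 = 180 × $1,979.24 − $218,500 = $137,763.20.
Loan 1 is lower by $6,123.60.

Loan 1 by $6,124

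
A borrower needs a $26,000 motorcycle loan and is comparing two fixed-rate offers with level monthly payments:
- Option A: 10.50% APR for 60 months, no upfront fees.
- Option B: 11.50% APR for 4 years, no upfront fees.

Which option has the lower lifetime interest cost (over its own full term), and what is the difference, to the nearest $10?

Option B by $970

Option A: at 10.50% the monthly rate is 0.0087500, so the payment is 26,000 × 0.0087500 / (1 − 1.0087500^−60) = $558.84.
Total interest on Option A = 60 × $558.84 − $26,000 = $7,530.40.
Option B: monthly rate = 11.5%/12 = 0.0095833; payment = 26,000 × 0.0095833 / (1 − (1+0.0095833)^−48) = $678.31.
Total interest on Option B = 48 × $678.31 − $26,000 = $6,558.88.
Option B is lower by $971.52.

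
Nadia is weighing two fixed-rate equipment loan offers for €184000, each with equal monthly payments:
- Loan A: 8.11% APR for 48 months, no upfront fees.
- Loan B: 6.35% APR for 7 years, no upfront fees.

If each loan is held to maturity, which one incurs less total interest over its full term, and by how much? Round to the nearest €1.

Loan A: at 8.11% the monthly rate is 0.0067583, so the payment is 184,000 × 0.0067583 / (1 − 1.0067583^−48) = €4,501.48.
Total interest on Loan A = 48 × €4,501.48 − €184,000 = €32,071.04.
Loan B: monthly rate = 6.35%/12 = 0.0052917; payment = 184,000 × 0.0052917 / (1 − (1+0.0052917)^−84) = €2,718.95.
Total interest on Loan B = 84 × €2,718.95 − €184,000 = €44,391.80.
Loan A is lower by €12,320.76.

Loan A by €12,321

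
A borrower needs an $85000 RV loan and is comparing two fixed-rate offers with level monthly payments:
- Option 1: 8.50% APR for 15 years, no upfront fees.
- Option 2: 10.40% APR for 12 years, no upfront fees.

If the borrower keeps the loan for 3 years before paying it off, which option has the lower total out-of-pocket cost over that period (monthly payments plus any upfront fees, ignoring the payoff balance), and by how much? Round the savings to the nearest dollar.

Option 1 by $7,147

Option 1: at 8.50% the monthly rate is 0.0070833, so the payment is 85,000 × 0.0070833 / (1 − 1.0070833^−180) = $837.03.
Option 2: monthly rate = 10.4%/12 = 0.0086667; payment = 85,000 × 0.0086667 / (1 − (1+0.0086667)^−144) = $1,035.55.
Over 36 months: Option 1 costs 36 × $837.03 = $30,133.08; Option 2 costs 36 × $1,035.55 = $37,279.80.
Option 1 is cheaper by $37,279.80 − $30,133.08 = $7,146.72.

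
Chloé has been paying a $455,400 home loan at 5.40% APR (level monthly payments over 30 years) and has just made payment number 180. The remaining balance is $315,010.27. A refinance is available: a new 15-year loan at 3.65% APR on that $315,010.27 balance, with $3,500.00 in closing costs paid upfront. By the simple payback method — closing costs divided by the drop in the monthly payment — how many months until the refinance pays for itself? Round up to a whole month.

13 months

Current payment = 455,400 × 5.4%/12 / (1 − (1+0.0045000)^−360) = $2,557.21.
Refinanced payment = 315,010.27 × 0.0030417 / (1 − (1+0.0030417)^−180) = $2,275.23.
Monthly savings = $2,557.21 − $2,275.23 = $281.98.
Break-even = $3,500.00 / $281.98 = 12.41 → 13 months.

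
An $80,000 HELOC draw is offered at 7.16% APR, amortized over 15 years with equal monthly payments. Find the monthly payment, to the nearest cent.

Monthly rate = 7.16%/12 = 0.0059667; payment = 80,000 × 0.0059667 / (1 − (1+0.0059667)^−180) = $726.24.

$726.24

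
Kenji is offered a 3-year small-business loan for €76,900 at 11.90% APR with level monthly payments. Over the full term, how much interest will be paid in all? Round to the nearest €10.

€14,920

Monthly rate = 11.9%/12 = 0.0099167; payment = 76,900 × 0.0099167 / (1 − (1+0.0099167)^−36) = €2,550.51.
Total paid = 36 × €2,550.51 = €91,818.36; interest = €91,818.36 − €76,900 = €14,918.36.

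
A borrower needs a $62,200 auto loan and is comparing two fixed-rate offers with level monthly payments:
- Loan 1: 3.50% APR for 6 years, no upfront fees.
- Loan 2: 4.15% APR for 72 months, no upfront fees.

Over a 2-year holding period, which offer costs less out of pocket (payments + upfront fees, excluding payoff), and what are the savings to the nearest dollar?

Loan 1 by $441

Loan 1: monthly rate = 3.5%/12 = 0.0029167; payment = 62,200 × 0.0029167 / (1 − (1+0.0029167)^−72) = $959.02.
Loan 2: at 4.15% the monthly rate is 0.0034583, so the payment is 62,200 × 0.0034583 / (1 − 1.0034583^−72) = $977.39.
Over 24 months: Loan 1 costs 24 × $959.02 = $23,016.48; Loan 2 costs 24 × $977.39 = $23,457.36.
Loan 1 is cheaper by $23,457.36 − $23,016.48 = $440.88.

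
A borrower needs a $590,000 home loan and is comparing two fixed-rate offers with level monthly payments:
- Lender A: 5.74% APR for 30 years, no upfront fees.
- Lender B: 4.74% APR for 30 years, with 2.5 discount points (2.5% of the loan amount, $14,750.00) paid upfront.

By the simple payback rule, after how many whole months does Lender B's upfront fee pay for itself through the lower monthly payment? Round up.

41 months

Lender A: at 5.74% the monthly rate is 0.0047833, so the payment is 590,000 × 0.0047833 / (1 − 1.0047833^−360) = $3,439.33.
Lender B: monthly rate = 4.74%/12 = 0.0039500; payment = 590,000 × 0.0039500 / (1 − (1+0.0039500)^−360) = $3,074.16.
Monthly savings = $3,439.33 − $3,074.16 = $365.17.
Break-even = $14,750.00 / $365.17 = 40.39 → 41 months.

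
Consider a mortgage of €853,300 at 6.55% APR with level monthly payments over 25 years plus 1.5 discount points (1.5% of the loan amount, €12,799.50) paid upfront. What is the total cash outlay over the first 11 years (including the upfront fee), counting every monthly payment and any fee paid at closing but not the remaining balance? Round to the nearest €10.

At 6.55% the monthly rate is 0.0054583, so the payment is 853,300 × 0.0054583 / (1 − 1.0054583^−300) = €5,788.23.
Total outlay = 132 × €5,788.23 + €12,799.50 = €776,845.86.

€776,850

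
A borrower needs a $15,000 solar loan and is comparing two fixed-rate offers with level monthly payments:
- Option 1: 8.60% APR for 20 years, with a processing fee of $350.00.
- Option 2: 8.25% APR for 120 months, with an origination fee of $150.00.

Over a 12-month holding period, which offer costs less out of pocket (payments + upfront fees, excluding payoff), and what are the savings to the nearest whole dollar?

Option 1 by $434

Option 1: at 8.60% the monthly rate is 0.0071667, so the payment is 15,000 × 0.0071667 / (1 − 1.0071667^−240) = $131.12.
Option 2: at 8.25% the monthly rate is 0.0068750, so the payment is 15,000 × 0.0068750 / (1 − 1.0068750^−120) = $183.98.
Over 12 months: Option 1 costs 12 × $131.12 + $350.00 = $1,923.44; Option 2 costs 12 × $183.98 + $150.00 = $2,357.76.
Option 1 is cheaper by $2,357.76 − $1,923.44 = $434.32.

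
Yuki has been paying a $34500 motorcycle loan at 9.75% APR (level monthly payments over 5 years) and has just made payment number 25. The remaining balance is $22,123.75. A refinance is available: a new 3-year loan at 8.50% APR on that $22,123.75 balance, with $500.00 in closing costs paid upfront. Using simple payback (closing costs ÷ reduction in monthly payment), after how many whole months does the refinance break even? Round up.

17 months

Current payment = 34,500 × 9.75%/12 / (1 − (1+0.0081250)^−60) = $728.79.
Refinanced payment = 22,123.75 × 0.0070833 / (1 − (1+0.0070833)^−36) = $698.39.
Monthly savings = $728.79 − $698.39 = $30.40.
Break-even = $500.00 / $30.40 = 16.45 → 17 months.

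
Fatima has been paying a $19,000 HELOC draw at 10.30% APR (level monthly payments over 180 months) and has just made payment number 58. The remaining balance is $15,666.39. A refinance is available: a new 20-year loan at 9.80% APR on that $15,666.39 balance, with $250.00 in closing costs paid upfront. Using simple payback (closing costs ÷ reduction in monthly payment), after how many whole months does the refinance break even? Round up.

Current payment = 19,000 × 10.3%/12 / (1 − (1+0.0085833)^−180) = $207.68.
Refinanced payment = 15,666.39 × 0.0081667 / (1 − (1+0.0081667)^−240) = $149.11.
Monthly savings = $207.68 − $149.11 = $58.57.
Break-even = $250.00 / $58.57 = 4.27 → 5 months.

5 months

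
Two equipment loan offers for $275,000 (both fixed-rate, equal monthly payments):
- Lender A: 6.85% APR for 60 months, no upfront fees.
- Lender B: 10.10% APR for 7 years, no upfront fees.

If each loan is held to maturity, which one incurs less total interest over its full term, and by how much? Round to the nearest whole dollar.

Lender A: at 6.85% the monthly rate is 0.0057083, so the payment is 275,000 × 0.0057083 / (1 − 1.0057083^−60) = $5,425.89.
Total interest on Lender A = 60 × $5,425.89 − $275,000 = $50,553.40.
Lender B: at 10.10% the monthly rate is 0.0084167, so the payment is 275,000 × 0.0084167 / (1 − 1.0084167^−84) = $4,579.55.
Total interest on Lender B = 84 × $4,579.55 − $275,000 = $109,682.20.
Lender A is lower by $59,128.80.

Lender A by $59,129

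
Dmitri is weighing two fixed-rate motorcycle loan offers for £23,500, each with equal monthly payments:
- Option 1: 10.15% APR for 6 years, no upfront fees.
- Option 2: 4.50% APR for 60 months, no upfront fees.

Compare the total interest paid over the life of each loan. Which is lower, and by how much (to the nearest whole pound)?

Option 2 by £5,187

Option 1: at 10.15% the monthly rate is 0.0084583, so the payment is 23,500 × 0.0084583 / (1 − 1.0084583^−72) = £437.14.
Total interest on Option 1 = 72 × £437.14 − £23,500 = £7,974.08.
Option 2: monthly rate = 4.5%/12 = 0.0037500; payment = 23,500 × 0.0037500 / (1 − (1+0.0037500)^−60) = £438.11.
Total interest on Option 2 = 60 × £438.11 − £23,500 = £2,786.60.
Option 2 is lower by £5,187.48.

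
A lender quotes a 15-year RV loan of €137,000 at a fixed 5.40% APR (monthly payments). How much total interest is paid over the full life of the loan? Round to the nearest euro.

At 5.40% the monthly rate is 0.0045000, so the payment is 137,000 × 0.0045000 / (1 − 1.0045000^−180) = €1,112.15.
Total paid = 180 × €1,112.15 = €200,187.00; interest = €200,187.00 − €137,000 = €63,187.00.

€63,187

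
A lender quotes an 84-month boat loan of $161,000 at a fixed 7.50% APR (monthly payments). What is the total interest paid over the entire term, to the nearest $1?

At 7.50% the monthly rate is 0.0062500, so the payment is 161,000 × 0.0062500 / (1 − 1.0062500^−84) = $2,469.46.
Total paid = 84 × $2,469.46 = $207,434.64; interest = $207,434.64 − $161,000 = $46,434.64.

$46,435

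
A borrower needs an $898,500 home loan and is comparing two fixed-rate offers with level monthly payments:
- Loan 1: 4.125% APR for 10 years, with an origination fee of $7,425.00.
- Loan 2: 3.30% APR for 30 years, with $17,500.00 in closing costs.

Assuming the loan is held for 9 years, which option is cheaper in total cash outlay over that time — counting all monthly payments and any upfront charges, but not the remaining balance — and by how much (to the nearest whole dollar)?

Loan 1: at 4.125% the monthly rate is 0.0034375, so the payment is 898,500 × 0.0034375 / (1 − 1.0034375^−120) = $9,150.35.
Loan 2: at 3.30% the monthly rate is 0.0027500, so the payment is 898,500 × 0.0027500 / (1 − 1.0027500^−360) = $3,935.03.
Over 108 months: Loan 1 costs 108 × $9,150.35 + $7,425.00 = $995,662.80; Loan 2 costs 108 × $3,935.03 + $17,500.00 = $442,483.24.
Loan 2 is cheaper by $995,662.80 − $442,483.24 = $553,179.56.

Loan 2 by $553,180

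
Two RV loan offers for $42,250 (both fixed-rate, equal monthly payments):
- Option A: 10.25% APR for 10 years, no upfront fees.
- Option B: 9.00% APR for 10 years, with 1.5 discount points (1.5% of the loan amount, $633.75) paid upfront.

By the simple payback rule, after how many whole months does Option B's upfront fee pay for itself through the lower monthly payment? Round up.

Option A: at 10.25% the monthly rate is 0.0085417, so the payment is 42,250 × 0.0085417 / (1 − 1.0085417^−120) = $564.20.
Option B: at 9.00% the monthly rate is 0.0075000, so the payment is 42,250 × 0.0075000 / (1 − 1.0075000^−120) = $535.21.
Monthly savings = $564.20 − $535.21 = $28.99.
Break-even = $633.75 / $28.99 = 21.86 → 22 months.

22 months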